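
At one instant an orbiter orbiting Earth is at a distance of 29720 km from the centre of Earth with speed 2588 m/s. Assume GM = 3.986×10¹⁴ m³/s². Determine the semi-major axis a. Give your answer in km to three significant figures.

r = 2.972×10⁷ m.
Specific orbital energy ε = v²/2 − μ/r = (2588)²/2 − 3.986×10¹⁴/2.972×10⁷ = -1.006×10⁷ J/kg.
Since ε = −μ/(2a), a = −μ/(2ε) = 1.981×10⁷ m = 19805 km.

a ≈ 19800 km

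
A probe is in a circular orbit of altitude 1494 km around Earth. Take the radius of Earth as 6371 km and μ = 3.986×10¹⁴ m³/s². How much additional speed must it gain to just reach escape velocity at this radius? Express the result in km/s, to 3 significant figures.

Δv ≈ 2.95 km/s

r = 6371 + 1494 = 7865.0 km = 7.8650×10⁶ m.
Circular speed v_c = √(μ/r) = 7119 m/s.
Escape speed v_esc = √(2μ/r) = √2 × v_c = 10070 m/s.
Δv = v_esc − v_c = 2949 m/s = 2.949 km/s.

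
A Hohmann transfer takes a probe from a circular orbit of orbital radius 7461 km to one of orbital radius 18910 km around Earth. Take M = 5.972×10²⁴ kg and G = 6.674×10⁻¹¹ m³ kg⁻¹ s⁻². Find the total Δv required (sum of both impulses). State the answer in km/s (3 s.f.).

μ = GM = 6.674×10⁻¹¹ × 5.972×10²⁴ = 3.986×10¹⁴ m³/s².
r₁ = 7461 km = 7.461×10⁶ m.
r₂ = 18910 km = 1.891×10⁷ m.
Transfer ellipse a_t = (r₁ + r₂)/2 = 1.319×10⁷ m.
At r₁: circular v_c1 = √(μ/r₁) = 7309 m/s; transfer-perigee v_p = √[μ(2/r₁ − 1/a_t)] = 8753 m/s.
Δv₁ = v_p − v_c1 = 1444 m/s.
At r₂: circular v_c2 = √(μ/r₂) = 4591 m/s; transfer-apogee v_a = √[μ(2/r₂ − 1/a_t)] = 3453 m/s.
Δv₂ = v_c2 − v_a = 1138 m/s.
Total Δv = Δv₁ + Δv₂ = 2581 m/s = 2.581 km/s.

Δv_total ≈ 2.58 km/s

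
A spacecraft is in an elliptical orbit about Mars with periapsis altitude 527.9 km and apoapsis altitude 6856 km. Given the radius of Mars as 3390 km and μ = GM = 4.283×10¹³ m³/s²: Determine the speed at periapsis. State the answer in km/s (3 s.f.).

v ≈ 3.98 km/s

r_p = 3390 + 527.9 = 3917.9 km = 3.9179×10⁶ m.
r_a = 3390 + 6856 = 10246 km = 1.0246×10⁷ m.
Semi-major axis a = (r_p + r_a)/2 = 7081.9 km = 7.082×10⁶ m.
Vis-viva: v² = μ(2/r − 1/a) = 4.283×10¹³ × (5.105×10⁻⁷ − 1.412×10⁻⁷) = 1.582×10⁷ m²/s².
v = 3977 m/s = 3.977 km/s.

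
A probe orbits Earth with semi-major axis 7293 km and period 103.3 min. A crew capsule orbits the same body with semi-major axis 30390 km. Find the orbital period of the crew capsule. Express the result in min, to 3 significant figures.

T₂ ≈ 879 min

Kepler's third law: T² ∝ a³, so T₂ = T₁ (a₂/a₁)^(3/2).
a₂/a₁ = 4.167, (a₂/a₁)^(3/2) = 8.506.
T₂ = 103.3 × 8.506 = 878.7 min.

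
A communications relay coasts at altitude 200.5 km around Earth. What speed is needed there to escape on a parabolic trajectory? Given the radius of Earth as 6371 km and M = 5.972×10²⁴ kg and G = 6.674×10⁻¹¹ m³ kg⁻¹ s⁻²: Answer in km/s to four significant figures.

μ = GM = 6.674×10⁻¹¹ × 5.972×10²⁴ = 3.986×10¹⁴ m³/s².
r = 6371 + 200.5 = 6571.5 km = 6.5715×10⁶ m.
Escape speed v_esc = √(2μ/r) = √(2 × 3.986×10¹⁴ / 6.572×10⁶) = √(1.213×10⁸) = 11010 m/s.
= 11.01 km/s.

v_esc ≈ 11.01 km/s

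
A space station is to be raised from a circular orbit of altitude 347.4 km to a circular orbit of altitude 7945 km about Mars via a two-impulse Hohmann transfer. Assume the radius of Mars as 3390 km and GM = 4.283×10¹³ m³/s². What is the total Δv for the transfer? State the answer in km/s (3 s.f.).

r₁ = 3390 + 347.4 = 3737.4 km = 3.7374×10⁶ m.
r₂ = 3390 + 7945 = 11335 km = 1.1335×10⁷ m.
Transfer ellipse a_t = (r₁ + r₂)/2 = 7.536×10⁶ m.
At r₁: circular v_c1 = √(μ/r₁) = 3385 m/s; transfer-periapsis v_p = √[μ(2/r₁ − 1/a_t)] = 4152 m/s.
Δv₁ = v_p − v_c1 = 766.4 m/s.
At r₂: circular v_c2 = √(μ/r₂) = 1944 m/s; transfer-apoapsis v_a = √[μ(2/r₂ − 1/a_t)] = 1369 m/s.
Δv₂ = v_c2 − v_a = 575.0 m/s.
Total Δv = Δv₁ + Δv₂ = 1341 m/s = 1.341 km/s.

Δv_total ≈ 1.34 km/s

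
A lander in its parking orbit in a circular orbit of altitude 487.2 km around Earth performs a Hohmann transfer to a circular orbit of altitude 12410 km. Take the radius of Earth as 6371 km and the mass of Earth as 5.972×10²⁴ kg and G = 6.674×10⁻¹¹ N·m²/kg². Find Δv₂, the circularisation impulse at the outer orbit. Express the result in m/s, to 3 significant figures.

Δv ≈ 1240 m/s

μ = GM = 6.674×10⁻¹¹ × 5.972×10²⁴ = 3.986×10¹⁴ m³/s².
r₁ = 6371 + 487.2 = 6858.2 km = 6.8582×10⁶ m.
r₂ = 6371 + 12410 = 18781 km = 1.8781×10⁷ m.
Transfer ellipse a_t = (r₁ + r₂)/2 = 1.282×10⁷ m.
At r₁: circular v_c1 = √(μ/r₁) = 7623 m/s; transfer-perigee v_p = √[μ(2/r₁ − 1/a_t)] = 9227 m/s.
At r₂: circular v_c2 = √(μ/r₂) = 4607 m/s; transfer-apogee v_a = √[μ(2/r₂ − 1/a_t)] = 3369 m/s.
Δv₂ = v_c2 − v_a = 1237 m/s.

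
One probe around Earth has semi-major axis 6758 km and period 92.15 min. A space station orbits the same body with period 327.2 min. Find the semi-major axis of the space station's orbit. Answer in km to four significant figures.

a₂ ≈ 15730 km

Kepler's third law: a³ ∝ T², so a₂ = a₁ (T₂/T₁)^(2/3).
T₂/T₁ = 3.551, (T₂/T₁)^(2/3) = 2.327.
a₂ = 6758 × 2.327 = 15730 km.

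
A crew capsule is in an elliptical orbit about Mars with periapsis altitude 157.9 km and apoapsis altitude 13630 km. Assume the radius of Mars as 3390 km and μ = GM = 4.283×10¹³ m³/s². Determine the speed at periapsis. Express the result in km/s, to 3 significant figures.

r_p = 3390 + 157.9 = 3547.9 km = 3.5479×10⁶ m.
r_a = 3390 + 13630 = 17020 km = 1.7020×10⁷ m.
Semi-major axis a = (r_p + r_a)/2 = 10284 km = 1.028×10⁷ m.
Vis-viva: v² = μ(2/r − 1/a) = 4.283×10¹³ × (5.637×10⁻⁷ − 9.724×10⁻⁸) = 1.998×10⁷ m²/s².
v = 4470 m/s = 4.470 km/s.

v ≈ 4.47 km/s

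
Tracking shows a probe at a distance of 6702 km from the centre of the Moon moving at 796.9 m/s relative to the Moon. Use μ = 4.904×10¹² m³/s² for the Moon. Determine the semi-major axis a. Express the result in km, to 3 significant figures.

a ≈ 5920 km

r = 6.702×10⁶ m.
Specific orbital energy ε = v²/2 − μ/r = (796.9)²/2 − 4.904×10¹²/6.702×10⁶ = -4.142×10⁵ J/kg.
Since ε = −μ/(2a), a = −μ/(2ε) = 5.920×10⁶ m = 5919.9 km.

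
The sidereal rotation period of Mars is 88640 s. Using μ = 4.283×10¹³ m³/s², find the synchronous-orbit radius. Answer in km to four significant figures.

A synchronous orbit has period T, so by Kepler's third law a = (μT²/4π²)^(1/3).
μT²/4π² = 4.283×10¹³ × (8.864×10⁴)² / 39.48 = 8.524×10²¹ m³.
a = 2.043×10⁷ m = 20428 km.

r_sync ≈ 20430 km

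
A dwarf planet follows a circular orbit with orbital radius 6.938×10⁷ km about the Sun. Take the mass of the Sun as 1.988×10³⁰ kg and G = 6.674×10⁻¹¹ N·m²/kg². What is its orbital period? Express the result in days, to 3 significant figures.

μ = GM = 6.674×10⁻¹¹ × 1.988×10³⁰ = 1.327×10²⁰ m³/s².
r = 6.938×10⁷ km = 6.938×10¹⁰ m.
Kepler's third law: T = 2π√(r³/μ) = 2π√((6.938×10¹⁰)³ / 1.327×10²⁰).
r³/μ = 2.517×10¹² s², so T = 2π × 1.587×10⁶ = 9.969×10⁶ s.
Converting: 9.969×10⁶ s ÷ 86400 = 115.4 days.

T ≈ 115 days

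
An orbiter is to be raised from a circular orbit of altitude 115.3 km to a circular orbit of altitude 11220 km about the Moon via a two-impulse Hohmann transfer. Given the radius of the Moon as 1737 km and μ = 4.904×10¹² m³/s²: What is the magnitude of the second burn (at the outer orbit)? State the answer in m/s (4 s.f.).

Δv ≈ 307.5 m/s

r₁ = 1737 + 115.3 = 1852.3 km = 1.8523×10⁶ m.
r₂ = 1737 + 11220 = 12957 km = 1.2957×10⁷ m.
Transfer ellipse a_t = (r₁ + r₂)/2 = 7.405×10⁶ m.
At r₁: circular v_c1 = √(μ/r₁) = 1627 m/s; transfer-perilune v_p = √[μ(2/r₁ − 1/a_t)] = 2152 m/s.
At r₂: circular v_c2 = √(μ/r₂) = 615.2 m/s; transfer-apolune v_a = √[μ(2/r₂ − 1/a_t)] = 307.7 m/s.
Δv₂ = v_c2 − v_a = 307.5 m/s.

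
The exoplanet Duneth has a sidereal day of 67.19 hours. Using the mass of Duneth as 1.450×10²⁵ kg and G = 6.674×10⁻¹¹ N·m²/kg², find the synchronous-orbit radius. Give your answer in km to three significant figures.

r_sync ≈ 1.13×10⁵ km

μ = GM = 6.674×10⁻¹¹ × 1.450×10²⁵ = 9.677×10¹⁴ m³/s².
T = 67.19 hours = 2.419×10⁵ s.
A synchronous orbit has period T, so by Kepler's third law a = (μT²/4π²)^(1/3).
μT²/4π² = 9.677×10¹⁴ × (2.419×10⁵)² / 39.48 = 1.434×10²⁴ m³.
a = 1.128×10⁸ m = 1.1277×10⁵ km.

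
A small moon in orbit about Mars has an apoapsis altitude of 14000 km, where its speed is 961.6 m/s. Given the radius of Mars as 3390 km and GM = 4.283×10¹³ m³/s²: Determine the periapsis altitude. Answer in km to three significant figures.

periapsis altitude ≈ 629 km

r_a = 3390 + 14000 = 17390 km = 1.739×10⁷ m.
Specific energy ε = v²/2 − μ/r = -2.001×10⁶ J/kg, so a = −μ/(2ε) = 1.070×10⁷ m.
The apsides satisfy r_p + r_a = 2a, so the periapsis radius is 2a − r_a = 4.019×10⁶ m = 4018.9 km.
Periapsis altitude = 4018.9 − 3390 = 628.87 km.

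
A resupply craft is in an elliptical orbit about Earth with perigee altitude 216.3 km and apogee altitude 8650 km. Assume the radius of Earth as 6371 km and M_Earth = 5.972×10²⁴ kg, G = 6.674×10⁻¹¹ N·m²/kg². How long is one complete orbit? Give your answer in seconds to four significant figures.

μ = GM = 6.674×10⁻¹¹ × 5.972×10²⁴ = 3.986×10¹⁴ m³/s².
r_p = 6371 + 216.3 = 6587.3 km = 6.5873×10⁶ m.
r_a = 6371 + 8650 = 15021 km = 1.5021×10⁷ m.
Semi-major axis a = (r_p + r_a)/2 = (6587.3 + 15021)/2 = 10804 km = 1.080×10⁷ m.
By Kepler's third law T = 2π√(a³/μ) = 2π × 1.779×10³ = 1.118×10⁴ s.

T ≈ 11180 seconds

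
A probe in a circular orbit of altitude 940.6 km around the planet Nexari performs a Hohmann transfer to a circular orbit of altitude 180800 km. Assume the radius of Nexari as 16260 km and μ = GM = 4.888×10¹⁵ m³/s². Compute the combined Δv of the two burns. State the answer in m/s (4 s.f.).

Δv_total ≈ 8990 m/s

r₁ = 16260 + 940.6 = 17201 km = 1.7201×10⁷ m.
r₂ = 16260 + 180800 = 197060 km = 1.9706×10⁸ m.
Transfer ellipse a_t = (r₁ + r₂)/2 = 1.071×10⁸ m.
At r₁: circular v_c1 = √(μ/r₁) = 16860 m/s; transfer-periapsis v_p = √[μ(2/r₁ − 1/a_t)] = 22860 m/s.
Δv₁ = v_p − v_c1 = 6006 m/s.
At r₂: circular v_c2 = √(μ/r₂) = 4980 m/s; transfer-apoapsis v_a = √[μ(2/r₂ − 1/a_t)] = 1996 m/s.
Δv₂ = v_c2 − v_a = 2985 m/s.
Total Δv = Δv₁ + Δv₂ = 8990 m/s.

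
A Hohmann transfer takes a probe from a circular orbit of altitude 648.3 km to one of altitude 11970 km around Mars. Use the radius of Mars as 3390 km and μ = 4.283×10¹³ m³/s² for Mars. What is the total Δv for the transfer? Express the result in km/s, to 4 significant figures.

Δv_total ≈ 1.434 km/s

r₁ = 3390 + 648.3 = 4038.3 km = 4.0383×10⁶ m.
r₂ = 3390 + 11970 = 15360 km = 1.5360×10⁷ m.
Transfer ellipse a_t = (r₁ + r₂)/2 = 9.699×10⁶ m.
At r₁: circular v_c1 = √(μ/r₁) = 3257 m/s; transfer-periapsis v_p = √[μ(2/r₁ − 1/a_t)] = 4098 m/s.
Δv₁ = v_p − v_c1 = 841.6 m/s.
At r₂: circular v_c2 = √(μ/r₂) = 1670 m/s; transfer-apoapsis v_a = √[μ(2/r₂ − 1/a_t)] = 1077 m/s.
Δv₂ = v_c2 − v_a = 592.4 m/s.
Total Δv = Δv₁ + Δv₂ = 1434 m/s = 1.434 km/s.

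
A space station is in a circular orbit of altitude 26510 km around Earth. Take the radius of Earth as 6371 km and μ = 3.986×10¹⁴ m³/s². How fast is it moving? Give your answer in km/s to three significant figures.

r = 6371 + 26510 = 32881 km = 3.2881×10⁷ m.
For a circular orbit v = √(μ/r) = √(3.986×10¹⁴ / 3.288×10⁷) = √(1.212×10⁷) = 3482 m/s.
That is 3.482 km/s.

v ≈ 3.48 km/s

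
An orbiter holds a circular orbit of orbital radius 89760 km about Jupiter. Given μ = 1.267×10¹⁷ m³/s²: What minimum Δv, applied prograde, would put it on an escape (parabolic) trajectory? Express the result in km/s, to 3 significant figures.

Δv ≈ 15.6 km/s

r = 89760 km = 8.976×10⁷ m.
Circular speed v_c = √(μ/r) = 37570 m/s.
Escape speed v_esc = √(2μ/r) = √2 × v_c = 53130 m/s.
Δv = v_esc − v_c = 15560 m/s = 15.56 km/s.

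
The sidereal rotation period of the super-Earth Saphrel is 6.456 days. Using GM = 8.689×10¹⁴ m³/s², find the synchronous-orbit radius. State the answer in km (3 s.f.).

T = 6.456 days = 5.578×10⁵ s.
A synchronous orbit has period T, so by Kepler's third law a = (μT²/4π²)^(1/3).
μT²/4π² = 8.689×10¹⁴ × (5.578×10⁵)² / 39.48 = 6.848×10²⁴ m³.
a = 1.899×10⁸ m = 1.8990×10⁵ km.

r_sync ≈ 1.90×10⁵ km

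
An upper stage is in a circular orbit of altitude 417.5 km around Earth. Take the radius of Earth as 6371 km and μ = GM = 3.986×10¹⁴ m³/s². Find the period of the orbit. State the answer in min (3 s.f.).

r = 6371 + 417.5 = 6788.5 km = 6.7885×10⁶ m.
Kepler's third law: T = 2π√(r³/μ) = 2π√((6.788×10⁶)³ / 3.986×10¹⁴).
r³/μ = 7.848×10⁵ s², so T = 2π × 8.859×10² = 5.566×10³ s.
Converting: 5.566×10³ s ÷ 60.00 = 92.77 min.

T ≈ 92.8 min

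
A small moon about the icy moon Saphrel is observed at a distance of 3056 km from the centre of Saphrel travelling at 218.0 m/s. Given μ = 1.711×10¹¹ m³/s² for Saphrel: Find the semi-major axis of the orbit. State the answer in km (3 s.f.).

r = 3.056×10⁶ m.
Specific orbital energy ε = v²/2 − μ/r = (218.0)²/2 − 1.711×10¹¹/3.056×10⁶ = -3.223×10⁴ J/kg.
Since ε = −μ/(2a), a = −μ/(2ε) = 2.655×10⁶ m = 2654.7 km.

a ≈ 2650 km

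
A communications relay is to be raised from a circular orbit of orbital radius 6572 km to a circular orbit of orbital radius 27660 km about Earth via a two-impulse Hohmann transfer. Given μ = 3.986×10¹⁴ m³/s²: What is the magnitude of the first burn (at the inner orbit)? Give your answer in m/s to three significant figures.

r₁ = 6572 km = 6.572×10⁶ m.
r₂ = 27660 km = 2.766×10⁷ m.
Transfer ellipse a_t = (r₁ + r₂)/2 = 1.712×10⁷ m.
At r₁: circular v_c1 = √(μ/r₁) = 7788 m/s; transfer-perigee v_p = √[μ(2/r₁ − 1/a_t)] = 9900 m/s.
Δv₁ = v_p − v_c1 = 2112 m/s.

Δv ≈ 2110 m/s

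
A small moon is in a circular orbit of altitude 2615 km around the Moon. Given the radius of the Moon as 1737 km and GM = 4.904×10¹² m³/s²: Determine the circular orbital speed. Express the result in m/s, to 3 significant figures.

r = 1737 + 2615 = 4352.0 km = 4.3520×10⁶ m.
For a circular orbit v = √(μ/r) = √(4.904×10¹² / 4.352×10⁶) = √(1.127×10⁶) = 1062 m/s.

v ≈ 1060 m/s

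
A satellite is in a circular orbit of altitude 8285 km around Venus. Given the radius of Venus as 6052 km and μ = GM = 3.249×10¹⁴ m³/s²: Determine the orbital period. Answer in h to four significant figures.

r = 6052 + 8285 = 14337 km = 1.4337×10⁷ m.
Kepler's third law: T = 2π√(r³/μ) = 2π√((1.434×10⁷)³ / 3.249×10¹⁴).
r³/μ = 9.070×10⁶ s², so T = 2π × 3.012×10³ = 1.892×10⁴ s.
Converting: 1.892×10⁴ s ÷ 3600 = 5.256 h.

T ≈ 5.256 h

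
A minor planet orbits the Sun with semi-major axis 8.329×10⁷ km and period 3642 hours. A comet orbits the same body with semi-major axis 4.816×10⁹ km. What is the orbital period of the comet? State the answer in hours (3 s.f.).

T₂ ≈ 1.60×10⁶ hours

Kepler's third law: T² ∝ a³, so T₂ = T₁ (a₂/a₁)^(3/2).
a₂/a₁ = 57.82, (a₂/a₁)^(3/2) = 439.7.
T₂ = 3642 × 439.7 = 1.601×10⁶ hours.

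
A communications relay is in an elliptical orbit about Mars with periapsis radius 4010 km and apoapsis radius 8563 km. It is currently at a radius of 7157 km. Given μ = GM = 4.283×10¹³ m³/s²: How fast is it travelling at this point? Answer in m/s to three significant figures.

Semi-major axis a = (r_p + r_a)/2 = 6286.5 km = 6.286×10⁶ m.
Vis-viva: v² = μ(2/r − 1/a) = 4.283×10¹³ × (2.794×10⁻⁷ − 1.591×10⁻⁷) = 5.156×10⁶ m²/s².
v = 2271 m/s.

v ≈ 2270 m/s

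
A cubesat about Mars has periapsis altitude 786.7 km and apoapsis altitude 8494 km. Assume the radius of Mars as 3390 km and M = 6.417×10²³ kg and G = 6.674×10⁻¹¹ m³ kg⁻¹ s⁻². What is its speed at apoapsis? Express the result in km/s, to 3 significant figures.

v ≈ 1.37 km/s

μ = GM = 6.674×10⁻¹¹ × 6.417×10²³ = 4.283×10¹³ m³/s².
r_p = 3390 + 786.7 = 4176.7 km = 4.1767×10⁶ m.
r_a = 3390 + 8494 = 11884 km = 1.1884×10⁷ m.
Semi-major axis a = (r_p + r_a)/2 = 8030.4 km = 8.030×10⁶ m.
Vis-viva: v² = μ(2/r − 1/a) = 4.283×10¹³ × (1.683×10⁻⁷ − 1.245×10⁻⁷) = 1.874×10⁶ m²/s².
v = 1369 m/s = 1.369 km/s.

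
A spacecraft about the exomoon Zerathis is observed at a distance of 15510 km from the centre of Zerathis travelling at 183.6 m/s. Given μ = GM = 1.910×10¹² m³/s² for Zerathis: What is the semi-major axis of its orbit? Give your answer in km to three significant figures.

a ≈ 8980 km

r = 1.551×10⁷ m.
Vis-viva rearranged: 1/a = 2/r − v²/μ = 1.289×10⁻⁷ − 1.765×10⁻⁸ = 1.113×10⁻⁷ m⁻¹.
a = 8.985×10⁶ m = 8984.7 km.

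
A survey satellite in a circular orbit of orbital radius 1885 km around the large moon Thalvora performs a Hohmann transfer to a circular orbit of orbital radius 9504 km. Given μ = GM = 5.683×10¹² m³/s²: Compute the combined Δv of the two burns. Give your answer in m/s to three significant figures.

Δv_total ≈ 835 m/s

r₁ = 1885 km = 1.885×10⁶ m.
r₂ = 9504 km = 9.504×10⁶ m.
Transfer ellipse a_t = (r₁ + r₂)/2 = 5.694×10⁶ m.
At r₁: circular v_c1 = √(μ/r₁) = 1736 m/s; transfer-periapsis v_p = √[μ(2/r₁ − 1/a_t)] = 2243 m/s.
Δv₁ = v_p − v_c1 = 506.8 m/s.
At r₂: circular v_c2 = √(μ/r₂) = 773.3 m/s; transfer-apoapsis v_a = √[μ(2/r₂ − 1/a_t)] = 444.9 m/s.
Δv₂ = v_c2 − v_a = 328.4 m/s.
Total Δv = Δv₁ + Δv₂ = 835.2 m/s.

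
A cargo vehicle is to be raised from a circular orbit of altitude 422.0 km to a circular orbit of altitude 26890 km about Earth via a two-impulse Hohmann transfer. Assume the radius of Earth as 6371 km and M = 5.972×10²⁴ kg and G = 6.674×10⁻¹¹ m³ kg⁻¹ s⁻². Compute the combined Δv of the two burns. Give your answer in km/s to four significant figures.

μ = GM = 6.674×10⁻¹¹ × 5.972×10²⁴ = 3.986×10¹⁴ m³/s².
r₁ = 6371 + 422.0 = 6793.0 km = 6.7930×10⁶ m.
r₂ = 6371 + 26890 = 33261 km = 3.3261×10⁷ m.
Transfer ellipse a_t = (r₁ + r₂)/2 = 2.003×10⁷ m.
At r₁: circular v_c1 = √(μ/r₁) = 7660 m/s; transfer-perigee v_p = √[μ(2/r₁ − 1/a_t)] = 9871 m/s.
Δv₁ = v_p − v_c1 = 2212 m/s.
At r₂: circular v_c2 = √(μ/r₂) = 3462 m/s; transfer-apogee v_a = √[μ(2/r₂ − 1/a_t)] = 2016 m/s.
Δv₂ = v_c2 − v_a = 1446 m/s.
Total Δv = Δv₁ + Δv₂ = 3657 m/s = 3.657 km/s.

Δv_total ≈ 3.657 km/s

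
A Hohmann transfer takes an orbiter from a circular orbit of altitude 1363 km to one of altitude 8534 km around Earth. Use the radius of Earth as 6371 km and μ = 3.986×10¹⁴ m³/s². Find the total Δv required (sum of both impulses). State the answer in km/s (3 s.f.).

r₁ = 6371 + 1363 = 7734.0 km = 7.7340×10⁶ m.
r₂ = 6371 + 8534 = 14905 km = 1.4905×10⁷ m.
Transfer ellipse a_t = (r₁ + r₂)/2 = 1.132×10⁷ m.
At r₁: circular v_c1 = √(μ/r₁) = 7179 m/s; transfer-perigee v_p = √[μ(2/r₁ − 1/a_t)] = 8238 m/s.
Δv₁ = v_p − v_c1 = 1059 m/s.
At r₂: circular v_c2 = √(μ/r₂) = 5171 m/s; transfer-apogee v_a = √[μ(2/r₂ − 1/a_t)] = 4275 m/s.
Δv₂ = v_c2 − v_a = 896.8 m/s.
Total Δv = Δv₁ + Δv₂ = 1956 m/s = 1.956 km/s.

Δv_total ≈ 1.96 km/s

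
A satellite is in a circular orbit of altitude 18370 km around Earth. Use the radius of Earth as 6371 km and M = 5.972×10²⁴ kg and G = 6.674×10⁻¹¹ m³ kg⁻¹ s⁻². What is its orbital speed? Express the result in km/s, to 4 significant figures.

μ = GM = 6.674×10⁻¹¹ × 5.972×10²⁴ = 3.986×10¹⁴ m³/s².
r = 6371 + 18370 = 24741 km = 2.4741×10⁷ m.
For a circular orbit v = √(μ/r) = √(3.986×10¹⁴ / 2.474×10⁷) = √(1.611×10⁷) = 4014 m/s.
That is 4.014 km/s.

v ≈ 4.014 km/s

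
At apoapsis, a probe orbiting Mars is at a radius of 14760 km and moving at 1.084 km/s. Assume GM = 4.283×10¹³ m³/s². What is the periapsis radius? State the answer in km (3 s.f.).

periapsis radius ≈ 3750 km

r_a = 1.476×10⁷ m.
Specific energy ε = v²/2 − μ/r = -2.314×10⁶ J/kg, so a = −μ/(2ε) = 9.254×10⁶ m.
The apsides satisfy r_p + r_a = 2a, so the periapsis radius is 2a − r_a = 3.747×10⁶ m = 3747.2 km.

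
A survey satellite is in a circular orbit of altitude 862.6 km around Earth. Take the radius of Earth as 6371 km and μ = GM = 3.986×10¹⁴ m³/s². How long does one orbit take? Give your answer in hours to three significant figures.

T ≈ 1.70 hours

r = 6371 + 862.6 = 7233.6 km = 7.2336×10⁶ m.
Kepler's third law: T = 2π√(r³/μ) = 2π√((7.234×10⁶)³ / 3.986×10¹⁴).
r³/μ = 9.496×10⁵ s², so T = 2π × 9.745×10² = 6.123×10³ s.
Converting: 6.123×10³ s ÷ 3600 = 1.701 hours.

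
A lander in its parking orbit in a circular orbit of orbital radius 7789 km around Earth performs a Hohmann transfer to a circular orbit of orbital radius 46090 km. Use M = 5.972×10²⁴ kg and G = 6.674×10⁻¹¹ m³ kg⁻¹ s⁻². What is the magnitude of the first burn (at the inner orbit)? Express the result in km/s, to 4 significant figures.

μ = GM = 6.674×10⁻¹¹ × 5.972×10²⁴ = 3.986×10¹⁴ m³/s².
r₁ = 7789 km = 7.789×10⁶ m.
r₂ = 46090 km = 4.609×10⁷ m.
Transfer ellipse a_t = (r₁ + r₂)/2 = 2.694×10⁷ m.
At r₁: circular v_c1 = √(μ/r₁) = 7153 m/s; transfer-perigee v_p = √[μ(2/r₁ − 1/a_t)] = 9357 m/s.
Δv₁ = v_p − v_c1 = 2203 m/s.
= 2.203 km/s.

Δv ≈ 2.203 km/s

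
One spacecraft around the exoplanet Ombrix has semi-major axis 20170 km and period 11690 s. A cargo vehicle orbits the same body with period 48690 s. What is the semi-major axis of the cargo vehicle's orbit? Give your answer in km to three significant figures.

a₂ ≈ 52200 km

Kepler's third law: a³ ∝ T², so a₂ = a₁ (T₂/T₁)^(2/3).
T₂/T₁ = 4.165, (T₂/T₁)^(2/3) = 2.589.
a₂ = 20170 × 2.589 = 52210 km.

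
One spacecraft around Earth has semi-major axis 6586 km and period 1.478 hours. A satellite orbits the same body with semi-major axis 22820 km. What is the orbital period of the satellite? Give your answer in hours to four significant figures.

T₂ ≈ 9.533 hours

Kepler's third law: T² ∝ a³, so T₂ = T₁ (a₂/a₁)^(3/2).
a₂/a₁ = 3.465, (a₂/a₁)^(3/2) = 6.450.
T₂ = 1.478 × 6.450 = 9.533 hours.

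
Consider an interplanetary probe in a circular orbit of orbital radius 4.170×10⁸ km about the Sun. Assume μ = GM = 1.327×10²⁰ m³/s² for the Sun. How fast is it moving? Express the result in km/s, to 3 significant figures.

v ≈ 17.8 km/s

r = 4.170×10⁸ km = 4.170×10¹¹ m.
For a circular orbit v = √(μ/r) = √(1.327×10²⁰ / 4.170×10¹¹) = √(3.182×10⁸) = 17840 m/s.
That is 17.84 km/s.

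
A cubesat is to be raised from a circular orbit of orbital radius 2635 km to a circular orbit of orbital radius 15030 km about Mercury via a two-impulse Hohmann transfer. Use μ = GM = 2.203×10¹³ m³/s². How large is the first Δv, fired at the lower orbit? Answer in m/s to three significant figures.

Δv ≈ 880 m/s

r₁ = 2635 km = 2.635×10⁶ m.
r₂ = 15030 km = 1.503×10⁷ m.
Transfer ellipse a_t = (r₁ + r₂)/2 = 8.832×10⁶ m.
At r₁: circular v_c1 = √(μ/r₁) = 2891 m/s; transfer-periherm v_p = √[μ(2/r₁ − 1/a_t)] = 3772 m/s.
Δv₁ = v_p − v_c1 = 880.4 m/s.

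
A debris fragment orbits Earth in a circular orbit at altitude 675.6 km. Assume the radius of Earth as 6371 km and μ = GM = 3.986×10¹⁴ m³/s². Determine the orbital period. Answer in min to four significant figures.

r = 6371 + 675.6 = 7046.6 km = 7.0466×10⁶ m.
Kepler's third law: T = 2π√(r³/μ) = 2π√((7.047×10⁶)³ / 3.986×10¹⁴).
r³/μ = 8.778×10⁵ s², so T = 2π × 9.369×10² = 5.887×10³ s.
Converting: 5.887×10³ s ÷ 60.00 = 98.11 min.

T ≈ 98.11 min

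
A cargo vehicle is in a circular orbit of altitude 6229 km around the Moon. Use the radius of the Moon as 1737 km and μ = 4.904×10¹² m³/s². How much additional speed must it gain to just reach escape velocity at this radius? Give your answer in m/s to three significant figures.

Δv ≈ 325 m/s

r = 1737 + 6229 = 7966.0 km = 7.9660×10⁶ m.
Circular speed v_c = √(μ/r) = 784.6 m/s.
Escape speed v_esc = √(2μ/r) = √2 × v_c = 1110 m/s.
Δv = v_esc − v_c = 325.0 m/s.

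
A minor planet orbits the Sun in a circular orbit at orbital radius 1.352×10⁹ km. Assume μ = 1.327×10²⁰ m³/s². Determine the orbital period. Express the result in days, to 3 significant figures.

r = 1.352×10⁹ km = 1.352×10¹² m.
Kepler's third law: T = 2π√(r³/μ) = 2π√((1.352×10¹²)³ / 1.327×10²⁰).
r³/μ = 1.862×10¹⁶ s², so T = 2π × 1.365×10⁸ = 8.575×10⁸ s.
Converting: 8.575×10⁸ s ÷ 86400 = 9924 days.

T ≈ 9920 days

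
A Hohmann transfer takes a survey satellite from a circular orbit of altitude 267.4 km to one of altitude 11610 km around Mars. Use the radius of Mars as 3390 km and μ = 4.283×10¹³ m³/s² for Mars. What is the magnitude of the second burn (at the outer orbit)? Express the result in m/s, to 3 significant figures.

r₁ = 3390 + 267.4 = 3657.4 km = 3.6574×10⁶ m.
r₂ = 3390 + 11610 = 15000 km = 1.5000×10⁷ m.
Transfer ellipse a_t = (r₁ + r₂)/2 = 9.329×10⁶ m.
At r₁: circular v_c1 = √(μ/r₁) = 3422 m/s; transfer-periapsis v_p = √[μ(2/r₁ − 1/a_t)] = 4339 m/s.
At r₂: circular v_c2 = √(μ/r₂) = 1690 m/s; transfer-apoapsis v_a = √[μ(2/r₂ − 1/a_t)] = 1058 m/s.
Δv₂ = v_c2 − v_a = 631.7 m/s.

Δv ≈ 632 m/s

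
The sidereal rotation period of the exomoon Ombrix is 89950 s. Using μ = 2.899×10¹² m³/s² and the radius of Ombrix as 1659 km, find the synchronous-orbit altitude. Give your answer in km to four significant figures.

h_sync ≈ 6748 km

A synchronous orbit has period T, so by Kepler's third law a = (μT²/4π²)^(1/3).
μT²/4π² = 2.899×10¹² × (8.995×10⁴)² / 39.48 = 5.941×10²⁰ m³.
a = 8.407×10⁶ m = 8406.8 km.
Altitude h = a − R = 8406.8 − 1659 = 6747.8 km.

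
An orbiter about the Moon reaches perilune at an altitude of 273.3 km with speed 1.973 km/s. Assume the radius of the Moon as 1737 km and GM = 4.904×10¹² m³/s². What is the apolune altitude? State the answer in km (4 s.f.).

r_p = 1737 + 273.3 = 2010.3 km = 2.010×10⁶ m.
Specific energy ε = v²/2 − μ/r = -4.931×10⁵ J/kg, so a = −μ/(2ε) = 4.973×10⁶ m.
The apsides satisfy r_p + r_a = 2a, so the apolune radius is 2a − r_p = 7.936×10⁶ m = 7935.5 km.
Apolune altitude = 7935.5 − 1737 = 6198.5 km.

apolune altitude ≈ 6199 km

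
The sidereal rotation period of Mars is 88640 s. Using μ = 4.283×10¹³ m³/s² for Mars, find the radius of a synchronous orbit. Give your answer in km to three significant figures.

A synchronous orbit has period T, so by Kepler's third law a = (μT²/4π²)^(1/3).
μT²/4π² = 4.283×10¹³ × (8.864×10⁴)² / 39.48 = 8.524×10²¹ m³.
a = 2.043×10⁷ m = 20428 km.

r_sync ≈ 20400 km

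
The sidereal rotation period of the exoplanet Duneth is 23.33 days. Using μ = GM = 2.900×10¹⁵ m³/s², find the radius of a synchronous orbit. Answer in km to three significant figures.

r_sync ≈ 6.68×10⁵ km

T = 23.33 days = 2.016×10⁶ s.
A synchronous orbit has period T, so by Kepler's third law a = (μT²/4π²)^(1/3).
μT²/4π² = 2.900×10¹⁵ × (2.016×10⁶)² / 39.48 = 2.985×10²⁶ m³.
a = 6.683×10⁸ m = 6.6829×10⁵ km.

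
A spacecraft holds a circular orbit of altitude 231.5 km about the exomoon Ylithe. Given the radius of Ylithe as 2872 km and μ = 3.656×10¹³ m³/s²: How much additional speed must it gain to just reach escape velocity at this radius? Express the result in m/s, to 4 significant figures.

Δv ≈ 1422 m/s

r = 2872 + 231.5 = 3103.5 km = 3.1035×10⁶ m.
Circular speed v_c = √(μ/r) = 3432 m/s.
Escape speed v_esc = √(2μ/r) = √2 × v_c = 4854 m/s.
Δv = v_esc − v_c = 1422 m/s.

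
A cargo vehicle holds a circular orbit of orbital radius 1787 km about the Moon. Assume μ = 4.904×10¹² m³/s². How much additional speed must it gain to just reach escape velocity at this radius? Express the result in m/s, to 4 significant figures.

r = 1787 km = 1.787×10⁶ m.
Circular speed v_c = √(μ/r) = 1657 m/s.
Escape speed v_esc = √(2μ/r) = √2 × v_c = 2343 m/s.
Δv = v_esc − v_c = 686.2 m/s.

Δv ≈ 686.2 m/s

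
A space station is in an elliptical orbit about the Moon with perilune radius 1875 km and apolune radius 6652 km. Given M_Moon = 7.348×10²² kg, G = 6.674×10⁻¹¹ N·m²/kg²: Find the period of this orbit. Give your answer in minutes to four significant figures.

μ = GM = 6.674×10⁻¹¹ × 7.348×10²² = 4.904×10¹² m³/s².
Semi-major axis a = (r_p + r_a)/2 = (1875.0 + 6652.0)/2 = 4263.5 km = 4.264×10⁶ m.
By Kepler's third law T = 2π√(a³/μ) = 2π × 3.975×10³ = 2.498×10⁴ s.
= 416.3 minutes.

T ≈ 416.3 minutes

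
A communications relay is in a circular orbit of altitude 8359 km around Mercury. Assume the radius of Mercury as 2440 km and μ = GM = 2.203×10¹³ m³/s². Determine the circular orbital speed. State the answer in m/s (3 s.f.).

v ≈ 1430 m/s

r = 2440 + 8359 = 10799 km = 1.0799×10⁷ m.
For a circular orbit v = √(μ/r) = √(2.203×10¹³ / 1.080×10⁷) = √(2.040×10⁶) = 1428 m/s.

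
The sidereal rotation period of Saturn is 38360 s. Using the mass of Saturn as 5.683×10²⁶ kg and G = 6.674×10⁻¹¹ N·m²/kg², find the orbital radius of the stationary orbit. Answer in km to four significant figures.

μ = GM = 6.674×10⁻¹¹ × 5.683×10²⁶ = 3.793×10¹⁶ m³/s².
A synchronous orbit has period T, so by Kepler's third law a = (μT²/4π²)^(1/3).
μT²/4π² = 3.793×10¹⁶ × (3.836×10⁴)² / 39.48 = 1.414×10²⁴ m³.
a = 1.122×10⁸ m = 1.1223×10⁵ km.

r_sync ≈ 1.122×10⁵ km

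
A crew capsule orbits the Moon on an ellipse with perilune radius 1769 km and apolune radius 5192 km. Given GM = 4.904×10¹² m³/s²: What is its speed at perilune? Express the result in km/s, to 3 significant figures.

Semi-major axis a = (r_p + r_a)/2 = 3480.5 km = 3.480×10⁶ m.
Vis-viva: v² = μ(2/r − 1/a) = 4.904×10¹² × (1.131×10⁻⁶ − 2.873×10⁻⁷) = 4.135×10⁶ m²/s².
v = 2034 m/s = 2.034 km/s.

v ≈ 2.03 km/s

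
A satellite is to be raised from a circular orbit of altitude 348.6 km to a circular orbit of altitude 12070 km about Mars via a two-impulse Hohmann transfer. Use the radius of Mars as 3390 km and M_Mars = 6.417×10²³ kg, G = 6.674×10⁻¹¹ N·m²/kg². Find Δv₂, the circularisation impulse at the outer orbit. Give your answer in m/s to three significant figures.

Δv ≈ 626 m/s

μ = GM = 6.674×10⁻¹¹ × 6.417×10²³ = 4.283×10¹³ m³/s².
r₁ = 3390 + 348.6 = 3738.6 km = 3.7386×10⁶ m.
r₂ = 3390 + 12070 = 15460 km = 1.5460×10⁷ m.
Transfer ellipse a_t = (r₁ + r₂)/2 = 9.599×10⁶ m.
At r₁: circular v_c1 = √(μ/r₁) = 3385 m/s; transfer-periapsis v_p = √[μ(2/r₁ − 1/a_t)] = 4295 m/s.
At r₂: circular v_c2 = √(μ/r₂) = 1664 m/s; transfer-apoapsis v_a = √[μ(2/r₂ − 1/a_t)] = 1039 m/s.
Δv₂ = v_c2 − v_a = 625.7 m/s.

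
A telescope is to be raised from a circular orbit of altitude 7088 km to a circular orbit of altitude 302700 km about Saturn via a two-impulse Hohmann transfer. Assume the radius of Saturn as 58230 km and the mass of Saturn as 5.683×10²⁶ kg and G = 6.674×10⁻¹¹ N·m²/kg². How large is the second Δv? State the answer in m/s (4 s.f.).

Δv ≈ 4576 m/s

μ = GM = 6.674×10⁻¹¹ × 5.683×10²⁶ = 3.793×10¹⁶ m³/s².
r₁ = 58230 + 7088 = 65318 km = 6.5318×10⁷ m.
r₂ = 58230 + 302700 = 360930 km = 3.6093×10⁸ m.
Transfer ellipse a_t = (r₁ + r₂)/2 = 2.131×10⁸ m.
At r₁: circular v_c1 = √(μ/r₁) = 24100 m/s; transfer-perikrone v_p = √[μ(2/r₁ − 1/a_t)] = 31360 m/s.
At r₂: circular v_c2 = √(μ/r₂) = 10250 m/s; transfer-apokrone v_a = √[μ(2/r₂ − 1/a_t)] = 5675 m/s.
Δv₂ = v_c2 − v_a = 4576 m/s.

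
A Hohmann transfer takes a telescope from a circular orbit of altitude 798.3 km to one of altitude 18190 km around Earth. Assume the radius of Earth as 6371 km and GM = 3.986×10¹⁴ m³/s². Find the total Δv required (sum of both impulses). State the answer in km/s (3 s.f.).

r₁ = 6371 + 798.3 = 7169.3 km = 7.1693×10⁶ m.
r₂ = 6371 + 18190 = 24561 km = 2.4561×10⁷ m.
Transfer ellipse a_t = (r₁ + r₂)/2 = 1.587×10⁷ m.
At r₁: circular v_c1 = √(μ/r₁) = 7456 m/s; transfer-perigee v_p = √[μ(2/r₁ − 1/a_t)] = 9278 m/s.
Δv₁ = v_p − v_c1 = 1821 m/s.
At r₂: circular v_c2 = √(μ/r₂) = 4029 m/s; transfer-apogee v_a = √[μ(2/r₂ − 1/a_t)] = 2708 m/s.
Δv₂ = v_c2 − v_a = 1320 m/s.
Total Δv = Δv₁ + Δv₂ = 3142 m/s = 3.142 km/s.

Δv_total ≈ 3.14 km/s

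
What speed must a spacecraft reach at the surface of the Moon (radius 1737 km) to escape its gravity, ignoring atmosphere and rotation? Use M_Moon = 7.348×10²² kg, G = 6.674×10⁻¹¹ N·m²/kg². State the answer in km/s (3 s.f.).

v_esc ≈ 2.38 km/s

μ = GM = 6.674×10⁻¹¹ × 7.348×10²² = 4.904×10¹² m³/s².
r = R = 1.737×10⁶ m.
Escape speed v_esc = √(2μ/r) = √(2 × 4.904×10¹² / 1.737×10⁶) = √(5.647×10⁶) = 2376 m/s.
= 2.376 km/s.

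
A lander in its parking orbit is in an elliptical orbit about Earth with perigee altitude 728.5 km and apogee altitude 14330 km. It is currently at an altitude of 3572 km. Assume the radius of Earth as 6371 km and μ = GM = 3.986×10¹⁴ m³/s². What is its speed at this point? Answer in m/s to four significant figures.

v ≈ 7176 m/s

r_p = 6371 + 728.5 = 7099.5 km = 7.0995×10⁶ m.
r_a = 6371 + 14330 = 20701 km = 2.0701×10⁷ m.
r = 6371 + 3572 = 9943.0 km = 9.943×10⁶ m.
Semi-major axis a = (r_p + r_a)/2 = 13900 km = 1.390×10⁷ m.
Vis-viva: v² = μ(2/r − 1/a) = 3.986×10¹⁴ × (2.011×10⁻⁷ − 7.194×10⁻⁸) = 5.150×10⁷ m²/s².
v = 7176 m/s.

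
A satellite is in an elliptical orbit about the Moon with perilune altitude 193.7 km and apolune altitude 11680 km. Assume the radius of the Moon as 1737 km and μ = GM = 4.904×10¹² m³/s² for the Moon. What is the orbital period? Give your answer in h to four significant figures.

r_p = 1737 + 193.7 = 1930.7 km = 1.9307×10⁶ m.
r_a = 1737 + 11680 = 13417 km = 1.3417×10⁷ m.
Semi-major axis a = (r_p + r_a)/2 = (1930.7 + 13417)/2 = 7673.9 km = 7.674×10⁶ m.
By Kepler's third law T = 2π√(a³/μ) = 2π × 9.599×10³ = 6.031×10⁴ s.
= 16.75 h.

T ≈ 16.75 h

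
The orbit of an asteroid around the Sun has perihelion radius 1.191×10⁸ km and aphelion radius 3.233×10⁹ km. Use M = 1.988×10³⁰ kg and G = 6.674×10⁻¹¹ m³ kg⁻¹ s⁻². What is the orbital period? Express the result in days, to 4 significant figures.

μ = GM = 6.674×10⁻¹¹ × 1.988×10³⁰ = 1.327×10²⁰ m³/s².
Semi-major axis a = (r_p + r_a)/2 = (1.1910×10⁸ + 3.2330×10⁹)/2 = 1.6760×10⁹ km = 1.676×10¹² m.
By Kepler's third law T = 2π√(a³/μ) = 2π × 1.884×10⁸ = 1.184×10⁹ s.
= 13700 days.

T ≈ 13700 days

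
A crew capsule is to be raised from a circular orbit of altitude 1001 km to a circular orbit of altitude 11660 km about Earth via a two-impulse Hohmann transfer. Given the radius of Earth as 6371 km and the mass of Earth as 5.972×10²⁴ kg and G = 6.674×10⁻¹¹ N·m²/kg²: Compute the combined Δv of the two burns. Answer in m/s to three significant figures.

μ = GM = 6.674×10⁻¹¹ × 5.972×10²⁴ = 3.986×10¹⁴ m³/s².
r₁ = 6371 + 1001 = 7372.0 km = 7.3720×10⁶ m.
r₂ = 6371 + 11660 = 18031 km = 1.8031×10⁷ m.
Transfer ellipse a_t = (r₁ + r₂)/2 = 1.270×10⁷ m.
At r₁: circular v_c1 = √(μ/r₁) = 7353 m/s; transfer-perigee v_p = √[μ(2/r₁ − 1/a_t)] = 8761 m/s.
Δv₁ = v_p − v_c1 = 1408 m/s.
At r₂: circular v_c2 = √(μ/r₂) = 4702 m/s; transfer-apogee v_a = √[μ(2/r₂ − 1/a_t)] = 3582 m/s.
Δv₂ = v_c2 − v_a = 1120 m/s.
Total Δv = Δv₁ + Δv₂ = 2528 m/s.

Δv_total ≈ 2530 m/s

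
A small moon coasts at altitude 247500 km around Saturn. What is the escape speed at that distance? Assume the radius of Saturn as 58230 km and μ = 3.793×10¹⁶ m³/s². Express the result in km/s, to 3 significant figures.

v_esc ≈ 15.8 km/s

r = 58230 + 247500 = 305730 km = 3.0573×10⁸ m.
Escape speed v_esc = √(2μ/r) = √(2 × 3.793×10¹⁶ / 3.057×10⁸) = √(2.481×10⁸) = 15750 m/s.
= 15.75 km/s.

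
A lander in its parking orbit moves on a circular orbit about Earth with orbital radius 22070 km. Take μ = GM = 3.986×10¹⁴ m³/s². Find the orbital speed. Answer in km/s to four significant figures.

r = 22070 km = 2.207×10⁷ m.
For a circular orbit v = √(μ/r) = √(3.986×10¹⁴ / 2.207×10⁷) = √(1.806×10⁷) = 4250 m/s.
That is 4.250 km/s.

v ≈ 4.250 km/s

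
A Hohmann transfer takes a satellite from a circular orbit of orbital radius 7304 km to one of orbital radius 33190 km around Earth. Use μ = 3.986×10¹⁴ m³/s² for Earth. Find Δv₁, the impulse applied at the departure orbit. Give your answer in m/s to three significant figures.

r₁ = 7304 km = 7.304×10⁶ m.
r₂ = 33190 km = 3.319×10⁷ m.
Transfer ellipse a_t = (r₁ + r₂)/2 = 2.025×10⁷ m.
At r₁: circular v_c1 = √(μ/r₁) = 7387 m/s; transfer-perigee v_p = √[μ(2/r₁ − 1/a_t)] = 9458 m/s.
Δv₁ = v_p − v_c1 = 2071 m/s.

Δv ≈ 2070 m/s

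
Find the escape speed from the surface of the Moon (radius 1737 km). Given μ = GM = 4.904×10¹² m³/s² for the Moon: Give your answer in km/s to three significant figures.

r = R = 1.737×10⁶ m.
Escape speed v_esc = √(2μ/r) = √(2 × 4.904×10¹² / 1.737×10⁶) = √(5.647×10⁶) = 2376 m/s.
= 2.376 km/s.

v_esc ≈ 2.38 km/s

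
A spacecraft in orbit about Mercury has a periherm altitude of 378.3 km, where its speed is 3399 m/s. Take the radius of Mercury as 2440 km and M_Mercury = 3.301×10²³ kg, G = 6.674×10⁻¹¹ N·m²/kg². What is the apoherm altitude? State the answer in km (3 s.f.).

apoherm altitude ≈ 5540 km

μ = GM = 6.674×10⁻¹¹ × 3.301×10²³ = 2.203×10¹³ m³/s².
r_p = 2440 + 378.3 = 2818.3 km = 2.818×10⁶ m.
Specific energy ε = v²/2 − μ/r = -2.040×10⁶ J/kg, so a = −μ/(2ε) = 5.398×10⁶ m.
The apsides satisfy r_p + r_a = 2a, so the apoherm radius is 2a − r_p = 7.979×10⁶ m = 7978.6 km.
Apoherm altitude = 7978.6 − 2440 = 5538.6 km.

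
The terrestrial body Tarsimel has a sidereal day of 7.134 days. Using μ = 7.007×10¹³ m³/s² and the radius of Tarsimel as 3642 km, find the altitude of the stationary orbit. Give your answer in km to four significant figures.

h_sync ≈ 84050 km

T = 7.134 days = 6.164×10⁵ s.
A synchronous orbit has period T, so by Kepler's third law a = (μT²/4π²)^(1/3).
μT²/4π² = 7.007×10¹³ × (6.164×10⁵)² / 39.48 = 6.743×10²³ m³.
a = 8.769×10⁷ m = 87691 km.
Altitude h = a − R = 87691 − 3642 = 84049 km.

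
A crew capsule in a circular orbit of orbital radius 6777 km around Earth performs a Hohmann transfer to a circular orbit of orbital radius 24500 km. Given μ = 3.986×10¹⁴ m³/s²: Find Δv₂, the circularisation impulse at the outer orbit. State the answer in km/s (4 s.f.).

Δv ≈ 1.378 km/s

r₁ = 6777 km = 6.777×10⁶ m.
r₂ = 24500 km = 2.450×10⁷ m.
Transfer ellipse a_t = (r₁ + r₂)/2 = 1.564×10⁷ m.
At r₁: circular v_c1 = √(μ/r₁) = 7669 m/s; transfer-perigee v_p = √[μ(2/r₁ − 1/a_t)] = 9599 m/s.
At r₂: circular v_c2 = √(μ/r₂) = 4034 m/s; transfer-apogee v_a = √[μ(2/r₂ − 1/a_t)] = 2655 m/s.
Δv₂ = v_c2 − v_a = 1378 m/s.
= 1.378 km/s.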